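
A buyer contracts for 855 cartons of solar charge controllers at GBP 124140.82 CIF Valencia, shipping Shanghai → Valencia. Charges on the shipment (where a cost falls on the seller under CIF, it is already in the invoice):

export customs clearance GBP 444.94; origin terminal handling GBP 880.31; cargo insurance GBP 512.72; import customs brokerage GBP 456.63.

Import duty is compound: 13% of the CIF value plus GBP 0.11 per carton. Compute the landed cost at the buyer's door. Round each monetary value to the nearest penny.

Total landed cost: GBP 140829.81

CIF: the seller pays costs through ocean freight and marine insurance to the destination port.
Already in the invoice (seller's account under CIF): export clearance, origin terminal, insurance — exclude.
The CIF price already equals the CIF value: 124140.82
Ad valorem component: 124140.82 × 13% = 16138.31
Specific component: 855 × 0.11 = 94.05
Import duty = 16138.31 + 94.05 = 16232.36
Buyer bears: brokerage 456.63 + duty 16232.36 = 16688.99
Landed cost = invoice 124140.82 + 16688.99 = 140829.81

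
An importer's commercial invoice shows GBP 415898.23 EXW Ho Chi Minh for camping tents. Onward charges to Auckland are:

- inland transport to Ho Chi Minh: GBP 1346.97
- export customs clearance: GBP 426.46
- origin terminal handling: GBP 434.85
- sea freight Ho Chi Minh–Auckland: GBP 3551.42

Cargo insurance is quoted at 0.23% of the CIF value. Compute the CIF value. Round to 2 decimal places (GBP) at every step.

Let C be the CIF value. C = EXW price + pre-shipment costs + freight + 0.23% × C
C − 0.23% × C = 415898.23 + 1346.97 + 426.46 + 434.85 + 3551.42
0.9977 × C = 421657.93
C = 421657.93 / 0.9977 = 422629.98
Insurance premium = 0.23% × 422629.98 = 972.05

CIF value: GBP 422629.98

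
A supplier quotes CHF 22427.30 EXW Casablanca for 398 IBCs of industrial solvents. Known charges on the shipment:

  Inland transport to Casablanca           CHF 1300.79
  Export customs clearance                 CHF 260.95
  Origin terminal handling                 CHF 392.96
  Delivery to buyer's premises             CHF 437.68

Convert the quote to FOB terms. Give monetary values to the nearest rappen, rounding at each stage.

FOB price: CHF 24382.00

Not relevant to the conversion: delivery — on the buyer under both terms; not part of either seller's price.
From EXW to FOB, the seller additionally bears: inland to port, export clearance, origin terminal.
FOB price = 22427.30 + 1300.79 + 260.95 + 392.96 = 24382.00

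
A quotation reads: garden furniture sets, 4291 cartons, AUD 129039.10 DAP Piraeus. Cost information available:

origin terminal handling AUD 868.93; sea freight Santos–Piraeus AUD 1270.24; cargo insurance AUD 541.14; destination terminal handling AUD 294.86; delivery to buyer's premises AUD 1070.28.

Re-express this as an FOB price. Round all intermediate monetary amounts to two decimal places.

FOB price: AUD 125862.58

Not relevant to the conversion: origin terminal — on the seller under both DAP and FOB; already in the DAP price and stays in the FOB price.
From DAP to FOB, the seller no longer bears: freight, insurance, destination terminal, delivery.
FOB price = 129039.10 − 1270.24 − 541.14 − 294.86 − 1070.28 = 125862.58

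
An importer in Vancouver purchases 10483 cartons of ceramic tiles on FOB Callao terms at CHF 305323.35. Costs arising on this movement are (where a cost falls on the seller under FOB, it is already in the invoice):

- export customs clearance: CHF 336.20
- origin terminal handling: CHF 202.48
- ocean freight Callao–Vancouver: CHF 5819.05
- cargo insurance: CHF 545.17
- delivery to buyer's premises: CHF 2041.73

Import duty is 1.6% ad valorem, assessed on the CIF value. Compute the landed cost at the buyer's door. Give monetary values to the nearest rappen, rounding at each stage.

FOB: the seller bears costs until goods are on board at the origin port; the buyer bears freight, insurance and all costs thereafter.
Already in the invoice (seller's account under FOB): export clearance, origin terminal — exclude.
CIF value = FOB price + freight + insurance = 305323.35 + 5819.05 + 545.17 = 311687.57
Import duty = 311687.57 × 1.6% = 4987.00
Buyer bears: freight 5819.05 + insurance 545.17 + delivery 2041.73 + duty 4987.00 = 13392.95
Landed cost = invoice 305323.35 + 13392.95 = 318716.30

Total landed cost: CHF 318716.30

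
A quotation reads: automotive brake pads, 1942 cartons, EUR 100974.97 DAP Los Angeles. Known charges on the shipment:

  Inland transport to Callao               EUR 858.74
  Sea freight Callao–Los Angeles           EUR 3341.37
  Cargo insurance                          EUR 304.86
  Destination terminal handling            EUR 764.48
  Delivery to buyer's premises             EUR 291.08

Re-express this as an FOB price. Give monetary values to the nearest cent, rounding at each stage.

FOB price: EUR 96273.18

Not relevant to the conversion: inland to port — on the seller under both DAP and FOB; already in the DAP price and stays in the FOB price.
From DAP to FOB, the seller no longer bears: freight, insurance, destination terminal, delivery.
FOB price = 100974.97 − 3341.37 − 304.86 − 764.48 − 291.08 = 96273.18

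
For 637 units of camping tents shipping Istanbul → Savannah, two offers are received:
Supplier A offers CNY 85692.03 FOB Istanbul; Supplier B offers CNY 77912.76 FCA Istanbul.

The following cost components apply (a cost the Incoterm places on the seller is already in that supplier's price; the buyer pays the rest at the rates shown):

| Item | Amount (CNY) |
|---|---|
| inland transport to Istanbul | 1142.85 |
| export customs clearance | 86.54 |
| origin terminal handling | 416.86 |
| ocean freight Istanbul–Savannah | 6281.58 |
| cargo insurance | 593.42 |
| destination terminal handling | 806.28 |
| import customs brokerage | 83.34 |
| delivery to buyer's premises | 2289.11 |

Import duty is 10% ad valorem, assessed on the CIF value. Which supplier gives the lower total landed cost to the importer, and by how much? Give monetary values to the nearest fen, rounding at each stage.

Supplier B is cheaper by CNY 8098.65

Supplier A (FOB):
CIF value = FOB price + freight + insurance = 85692.03 + 6281.58 + 593.42 = 92567.03
Import duty = 92567.03 × 10% = 9256.70
Buyer bears (A): 6281.58 + 593.42 + 806.28 + 83.34 + 2289.11 = 10053.73
Landed cost (A) = invoice 85692.03 + 10053.73 + duty 9256.70 = 105002.46
Supplier B (FCA):
CIF value = FCA price + origin terminal + freight + insurance = 77912.76 + 416.86 + 6281.58 + 593.42 = 85204.62
Import duty = 85204.62 × 10% = 8520.46
Buyer bears (B): 416.86 + 6281.58 + 593.42 + 806.28 + 83.34 + 2289.11 = 10470.59
Landed cost (B) = invoice 77912.76 + 10470.59 + duty 8520.46 = 96903.81
Difference = |105002.46 − 96903.81| = 8098.65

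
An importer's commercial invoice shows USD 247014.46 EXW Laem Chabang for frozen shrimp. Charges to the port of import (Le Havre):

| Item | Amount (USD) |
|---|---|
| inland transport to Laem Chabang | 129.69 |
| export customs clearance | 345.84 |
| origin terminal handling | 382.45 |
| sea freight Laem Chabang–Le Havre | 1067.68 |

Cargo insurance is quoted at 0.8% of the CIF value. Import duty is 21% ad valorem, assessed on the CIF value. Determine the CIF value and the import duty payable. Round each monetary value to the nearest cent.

Let C be the CIF value. C = EXW price + pre-shipment costs + freight + 0.8% × C
C − 0.8% × C = 247014.46 + 129.69 + 345.84 + 382.45 + 1067.68
0.992 × C = 248940.12
C = 248940.12 / 0.992 = 250947.70
Insurance premium = 0.8% × 250947.70 = 2007.58
Import duty = 250947.70 × 21% = 52699.02

CIF value: USD 250947.70; import duty: USD 52699.02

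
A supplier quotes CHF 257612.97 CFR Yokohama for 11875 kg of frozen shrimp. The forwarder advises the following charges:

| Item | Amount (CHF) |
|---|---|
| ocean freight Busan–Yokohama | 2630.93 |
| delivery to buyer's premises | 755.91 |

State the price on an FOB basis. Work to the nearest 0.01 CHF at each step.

FOB price: CHF 254982.04

Not relevant to the conversion: delivery — on the buyer under both terms; not part of either seller's price.
From CFR to FOB, the seller no longer bears: freight.
FOB price = 257612.97 − 2630.93 = 254982.04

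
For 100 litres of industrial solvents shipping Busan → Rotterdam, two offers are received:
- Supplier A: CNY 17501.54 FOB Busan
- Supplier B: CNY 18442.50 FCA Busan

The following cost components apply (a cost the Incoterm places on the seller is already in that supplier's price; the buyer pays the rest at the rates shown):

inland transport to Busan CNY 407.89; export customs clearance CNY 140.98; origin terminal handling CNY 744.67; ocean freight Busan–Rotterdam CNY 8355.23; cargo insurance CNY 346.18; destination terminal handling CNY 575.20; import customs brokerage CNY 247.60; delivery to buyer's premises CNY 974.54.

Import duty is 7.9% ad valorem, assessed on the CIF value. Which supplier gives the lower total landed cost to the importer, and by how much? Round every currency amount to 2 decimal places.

Supplier A is cheaper by CNY 1818.80

Supplier A (FOB):
CIF value = FOB price + freight + insurance = 17501.54 + 8355.23 + 346.18 = 26202.95
Import duty = 26202.95 × 7.9% = 2070.03
Buyer bears (A): 8355.23 + 346.18 + 575.20 + 247.60 + 974.54 = 10498.75
Landed cost (A) = invoice 17501.54 + 10498.75 + duty 2070.03 = 30070.32
Supplier B (FCA):
CIF value = FCA price + origin terminal + freight + insurance = 18442.50 + 744.67 + 8355.23 + 346.18 = 27888.58
Import duty = 27888.58 × 7.9% = 2203.20
Buyer bears (B): 744.67 + 8355.23 + 346.18 + 575.20 + 247.60 + 974.54 = 11243.42
Landed cost (B) = invoice 18442.50 + 11243.42 + duty 2203.20 = 31889.12
Difference = |30070.32 − 31889.12| = 1818.80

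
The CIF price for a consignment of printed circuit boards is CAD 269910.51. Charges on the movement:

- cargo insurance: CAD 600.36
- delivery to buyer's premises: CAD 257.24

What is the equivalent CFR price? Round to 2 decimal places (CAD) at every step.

Not relevant to the conversion: delivery — on the buyer under both terms; not part of either seller's price.
From CIF to CFR, the seller no longer bears: insurance.
CFR price = 269910.51 − 600.36 = 269310.15

CFR price: CAD 269310.15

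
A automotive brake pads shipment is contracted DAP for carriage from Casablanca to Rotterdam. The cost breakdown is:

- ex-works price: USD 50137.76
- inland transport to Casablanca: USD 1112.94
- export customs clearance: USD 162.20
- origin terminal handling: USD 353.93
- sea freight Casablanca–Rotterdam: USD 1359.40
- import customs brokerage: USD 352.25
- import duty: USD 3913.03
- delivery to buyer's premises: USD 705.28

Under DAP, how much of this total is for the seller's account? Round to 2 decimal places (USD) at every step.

Seller's account: USD 53831.51

DAP: the seller bears all costs to the named destination except import duty and clearance.
Seller's account: goods 50137.76 + inland to port 1112.94 + export clearance 162.20 + origin terminal 353.93 + freight 1359.40 + delivery 705.28 = 53831.51
Buyer's account: brokerage 352.25 + duty 3913.03 = 4265.28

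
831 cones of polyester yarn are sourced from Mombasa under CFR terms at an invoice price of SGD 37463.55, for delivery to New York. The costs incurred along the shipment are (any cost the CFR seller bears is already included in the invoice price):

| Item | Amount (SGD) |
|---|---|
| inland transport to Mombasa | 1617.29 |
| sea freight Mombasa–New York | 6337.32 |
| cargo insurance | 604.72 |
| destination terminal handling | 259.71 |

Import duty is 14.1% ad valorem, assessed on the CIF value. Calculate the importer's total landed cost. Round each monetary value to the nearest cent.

Total landed cost: SGD 43695.61

CFR: the seller pays costs through ocean freight to the destination port, but not insurance.
Already in the invoice (seller's account under CFR): inland to port, freight — exclude.
CIF value = CFR price + insurance = 37463.55 + 604.72 = 38068.27
Import duty = 38068.27 × 14.1% = 5367.63
Buyer bears: insurance 604.72 + destination terminal 259.71 + duty 5367.63 = 6232.06
Landed cost = invoice 37463.55 + 6232.06 = 43695.61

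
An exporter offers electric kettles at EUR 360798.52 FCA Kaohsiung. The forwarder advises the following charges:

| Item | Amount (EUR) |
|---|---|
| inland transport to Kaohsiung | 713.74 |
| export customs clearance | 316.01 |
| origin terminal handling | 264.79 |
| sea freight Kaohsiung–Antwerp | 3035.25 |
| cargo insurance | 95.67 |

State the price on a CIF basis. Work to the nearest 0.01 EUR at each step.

CIF price: EUR 364194.23

Not relevant to the conversion: export clearance, inland to port — on the seller under both FCA and CIF; already in the FCA price and stays in the CIF price.
From FCA to CIF, the seller additionally bears: origin terminal, freight, insurance.
CIF price = 360798.52 + 264.79 + 3035.25 + 95.67 = 364194.23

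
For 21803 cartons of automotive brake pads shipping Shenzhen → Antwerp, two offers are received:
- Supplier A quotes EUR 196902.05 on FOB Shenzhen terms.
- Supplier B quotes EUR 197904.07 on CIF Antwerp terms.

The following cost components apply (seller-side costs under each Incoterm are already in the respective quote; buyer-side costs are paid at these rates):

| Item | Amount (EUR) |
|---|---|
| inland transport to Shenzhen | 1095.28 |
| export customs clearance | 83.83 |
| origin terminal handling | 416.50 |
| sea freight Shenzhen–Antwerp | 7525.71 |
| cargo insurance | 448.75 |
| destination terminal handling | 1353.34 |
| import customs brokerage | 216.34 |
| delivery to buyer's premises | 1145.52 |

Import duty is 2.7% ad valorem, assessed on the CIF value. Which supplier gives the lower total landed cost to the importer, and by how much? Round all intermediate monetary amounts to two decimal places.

Supplier B is cheaper by EUR 7160.70

Supplier A (FOB):
CIF value = FOB price + freight + insurance = 196902.05 + 7525.71 + 448.75 = 204876.51
Import duty = 204876.51 × 2.7% = 5531.67
Buyer bears (A): 7525.71 + 448.75 + 1353.34 + 216.34 + 1145.52 = 10689.66
Landed cost (A) = invoice 196902.05 + 10689.66 + duty 5531.67 = 213123.38
Supplier B (CIF):
The CIF price already equals the CIF value: 197904.07
Import duty = 197904.07 × 2.7% = 5343.41
Buyer bears (B): 1353.34 + 216.34 + 1145.52 = 2715.20
Landed cost (B) = invoice 197904.07 + 2715.20 + duty 5343.41 = 205962.68
Difference = |213123.38 − 205962.68| = 7160.70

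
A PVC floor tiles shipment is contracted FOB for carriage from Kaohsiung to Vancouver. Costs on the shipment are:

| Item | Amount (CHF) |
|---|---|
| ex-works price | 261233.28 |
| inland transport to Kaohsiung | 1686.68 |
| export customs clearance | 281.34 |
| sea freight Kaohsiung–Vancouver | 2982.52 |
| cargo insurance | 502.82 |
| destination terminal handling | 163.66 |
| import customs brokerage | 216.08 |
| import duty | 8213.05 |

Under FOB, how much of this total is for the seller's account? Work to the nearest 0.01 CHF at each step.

Seller's account: CHF 263201.30

FOB: the seller bears costs until goods are on board at the origin port; the buyer bears freight, insurance and all costs thereafter.
Seller's account: goods 261233.28 + inland to port 1686.68 + export clearance 281.34 = 263201.30
Buyer's account: freight 2982.52 + insurance 502.82 + destination terminal 163.66 + brokerage 216.08 + duty 8213.05 = 12078.13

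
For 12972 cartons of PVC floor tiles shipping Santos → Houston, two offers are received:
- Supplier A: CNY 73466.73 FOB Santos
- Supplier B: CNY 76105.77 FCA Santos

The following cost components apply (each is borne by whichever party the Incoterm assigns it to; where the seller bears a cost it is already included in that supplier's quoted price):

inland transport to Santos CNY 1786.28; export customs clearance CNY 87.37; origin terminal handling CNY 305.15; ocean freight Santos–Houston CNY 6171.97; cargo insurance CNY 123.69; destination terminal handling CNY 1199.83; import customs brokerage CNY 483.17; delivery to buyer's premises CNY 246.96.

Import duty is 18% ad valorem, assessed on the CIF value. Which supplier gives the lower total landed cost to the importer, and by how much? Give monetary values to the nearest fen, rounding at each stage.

Supplier A (FOB):
CIF value = FOB price + freight + insurance = 73466.73 + 6171.97 + 123.69 = 79762.39
Import duty = 79762.39 × 18% = 14357.23
Buyer bears (A): 6171.97 + 123.69 + 1199.83 + 483.17 + 246.96 = 8225.62
Landed cost (A) = invoice 73466.73 + 8225.62 + duty 14357.23 = 96049.58
Supplier B (FCA):
CIF value = FCA price + origin terminal + freight + insurance = 76105.77 + 305.15 + 6171.97 + 123.69 = 82706.58
Import duty = 82706.58 × 18% = 14887.18
Buyer bears (B): 305.15 + 6171.97 + 123.69 + 1199.83 + 483.17 + 246.96 = 8530.77
Landed cost (B) = invoice 76105.77 + 8530.77 + duty 14887.18 = 99523.72
Difference = |96049.58 − 99523.72| = 3474.14

Supplier A is cheaper by CNY 3474.14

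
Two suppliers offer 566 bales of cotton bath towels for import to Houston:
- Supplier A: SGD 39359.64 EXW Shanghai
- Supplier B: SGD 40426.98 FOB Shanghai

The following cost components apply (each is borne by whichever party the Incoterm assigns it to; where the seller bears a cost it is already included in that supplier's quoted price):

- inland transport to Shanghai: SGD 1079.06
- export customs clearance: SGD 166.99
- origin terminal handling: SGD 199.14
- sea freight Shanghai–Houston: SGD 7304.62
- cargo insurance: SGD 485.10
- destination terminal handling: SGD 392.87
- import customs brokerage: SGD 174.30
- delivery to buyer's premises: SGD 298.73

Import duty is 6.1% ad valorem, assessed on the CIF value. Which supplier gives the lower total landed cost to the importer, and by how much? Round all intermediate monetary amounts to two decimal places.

Supplier B is cheaper by SGD 400.90

Supplier A (EXW):
CIF value = EXW price + inland to port + export clearance + origin terminal + freight + insurance = 39359.64 + 1079.06 + 166.99 + 199.14 + 7304.62 + 485.10 = 48594.55
Import duty = 48594.55 × 6.1% = 2964.27
Buyer bears (A): 1079.06 + 166.99 + 199.14 + 7304.62 + 485.10 + 392.87 + 174.30 + 298.73 = 10100.81
Landed cost (A) = invoice 39359.64 + 10100.81 + duty 2964.27 = 52424.72
Supplier B (FOB):
CIF value = FOB price + freight + insurance = 40426.98 + 7304.62 + 485.10 = 48216.70
Import duty = 48216.70 × 6.1% = 2941.22
Buyer bears (B): 7304.62 + 485.10 + 392.87 + 174.30 + 298.73 = 8655.62
Landed cost (B) = invoice 40426.98 + 8655.62 + duty 2941.22 = 52023.82
Difference = |52424.72 − 52023.82| = 400.90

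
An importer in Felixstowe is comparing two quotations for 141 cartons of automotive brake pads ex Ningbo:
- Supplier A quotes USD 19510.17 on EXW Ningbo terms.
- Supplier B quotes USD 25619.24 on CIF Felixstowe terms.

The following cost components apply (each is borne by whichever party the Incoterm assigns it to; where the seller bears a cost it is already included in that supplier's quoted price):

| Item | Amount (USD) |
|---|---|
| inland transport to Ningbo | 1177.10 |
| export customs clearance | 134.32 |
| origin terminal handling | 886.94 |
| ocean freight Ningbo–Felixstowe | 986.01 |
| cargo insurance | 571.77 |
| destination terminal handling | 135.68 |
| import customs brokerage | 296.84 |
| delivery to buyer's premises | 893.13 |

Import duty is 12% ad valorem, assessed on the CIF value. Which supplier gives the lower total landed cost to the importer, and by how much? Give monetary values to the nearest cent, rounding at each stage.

Supplier A is cheaper by USD 2635.28

Supplier A (EXW):
CIF value = EXW price + inland to port + export clearance + origin terminal + freight + insurance = 19510.17 + 1177.10 + 134.32 + 886.94 + 986.01 + 571.77 = 23266.31
Import duty = 23266.31 × 12% = 2791.96
Buyer bears (A): 1177.10 + 134.32 + 886.94 + 986.01 + 571.77 + 135.68 + 296.84 + 893.13 = 5081.79
Landed cost (A) = invoice 19510.17 + 5081.79 + duty 2791.96 = 27383.92
Supplier B (CIF):
The CIF price already equals the CIF value: 25619.24
Import duty = 25619.24 × 12% = 3074.31
Buyer bears (B): 135.68 + 296.84 + 893.13 = 1325.65
Landed cost (B) = invoice 25619.24 + 1325.65 + duty 3074.31 = 30019.20
Difference = |27383.92 − 30019.20| = 2635.28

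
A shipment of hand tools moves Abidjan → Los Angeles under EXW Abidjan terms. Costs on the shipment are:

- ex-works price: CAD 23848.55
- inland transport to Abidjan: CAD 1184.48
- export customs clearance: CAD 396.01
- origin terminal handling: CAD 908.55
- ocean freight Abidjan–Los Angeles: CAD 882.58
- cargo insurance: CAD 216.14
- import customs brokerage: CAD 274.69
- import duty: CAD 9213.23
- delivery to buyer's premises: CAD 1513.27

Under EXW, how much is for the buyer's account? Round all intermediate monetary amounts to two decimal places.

EXW: the seller makes goods available at their premises; the buyer bears all onward costs.
Seller's account: goods 23848.55 = 23848.55
Buyer's account: inland to port 1184.48 + export clearance 396.01 + origin terminal 908.55 + freight 882.58 + insurance 216.14 + brokerage 274.69 + duty 9213.23 + delivery 1513.27 = 14588.95

Buyer's account: CAD 14588.95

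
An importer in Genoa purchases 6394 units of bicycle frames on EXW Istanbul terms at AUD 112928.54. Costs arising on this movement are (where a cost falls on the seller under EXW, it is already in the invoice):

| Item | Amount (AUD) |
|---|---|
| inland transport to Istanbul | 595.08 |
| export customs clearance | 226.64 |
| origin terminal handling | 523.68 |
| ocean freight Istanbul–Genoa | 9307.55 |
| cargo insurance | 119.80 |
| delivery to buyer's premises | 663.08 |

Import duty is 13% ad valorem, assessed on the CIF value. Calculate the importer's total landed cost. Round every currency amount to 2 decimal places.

EXW: the seller makes goods available at their premises; the buyer bears all onward costs.
CIF value = EXW price + inland to port + export clearance + origin terminal + freight + insurance = 112928.54 + 595.08 + 226.64 + 523.68 + 9307.55 + 119.80 = 123701.29
Import duty = 123701.29 × 13% = 16081.17
Buyer bears: inland to port 595.08 + export clearance 226.64 + origin terminal 523.68 + freight 9307.55 + insurance 119.80 + delivery 663.08 + duty 16081.17 = 27517.00
Landed cost = invoice 112928.54 + 27517.00 = 140445.54

Total landed cost: AUD 140445.54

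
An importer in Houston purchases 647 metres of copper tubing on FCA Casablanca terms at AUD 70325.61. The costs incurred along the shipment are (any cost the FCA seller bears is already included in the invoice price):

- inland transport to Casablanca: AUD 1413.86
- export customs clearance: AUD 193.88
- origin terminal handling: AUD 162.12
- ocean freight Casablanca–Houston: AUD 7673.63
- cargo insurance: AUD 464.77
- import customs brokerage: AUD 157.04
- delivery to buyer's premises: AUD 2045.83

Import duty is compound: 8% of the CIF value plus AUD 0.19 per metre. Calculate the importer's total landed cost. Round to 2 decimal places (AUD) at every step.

Total landed cost: AUD 87242.02

FCA: the seller delivers export-cleared goods to the carrier; the buyer bears costs from that point.
Already in the invoice (seller's account under FCA): inland to port, export clearance — exclude.
CIF value = FCA price + origin terminal + freight + insurance = 70325.61 + 162.12 + 7673.63 + 464.77 = 78626.13
Ad valorem component: 78626.13 × 8% = 6290.09
Specific component: 647 × 0.19 = 122.93
Import duty = 6290.09 + 122.93 = 6413.02
Buyer bears: origin terminal 162.12 + freight 7673.63 + insurance 464.77 + brokerage 157.04 + delivery 2045.83 + duty 6413.02 = 16916.41
Landed cost = invoice 70325.61 + 16916.41 = 87242.02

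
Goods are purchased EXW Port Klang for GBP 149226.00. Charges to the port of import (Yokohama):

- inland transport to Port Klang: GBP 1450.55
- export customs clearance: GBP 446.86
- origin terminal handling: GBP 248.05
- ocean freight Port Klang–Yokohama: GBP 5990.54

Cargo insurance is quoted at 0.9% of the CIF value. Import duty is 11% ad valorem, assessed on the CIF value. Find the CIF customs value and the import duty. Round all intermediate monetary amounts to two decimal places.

Let C be the CIF value. C = EXW price + pre-shipment costs + freight + 0.9% × C
C − 0.9% × C = 149226.00 + 1450.55 + 446.86 + 248.05 + 5990.54
0.991 × C = 157362.00
C = 157362.00 / 0.991 = 158791.12
Insurance premium = 0.9% × 158791.12 = 1429.12
Import duty = 158791.12 × 11% = 17467.02

CIF value: GBP 158791.12; import duty: GBP 17467.02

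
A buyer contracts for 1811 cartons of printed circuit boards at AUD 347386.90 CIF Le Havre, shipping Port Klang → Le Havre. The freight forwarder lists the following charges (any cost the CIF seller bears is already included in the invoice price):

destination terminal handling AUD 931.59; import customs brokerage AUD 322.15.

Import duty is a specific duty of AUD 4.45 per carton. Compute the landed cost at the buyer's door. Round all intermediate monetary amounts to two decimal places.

CIF: the seller pays costs through ocean freight and marine insurance to the destination port.
The CIF price already equals the CIF value: 347386.90
Import duty = 1811 × 4.45 = 8058.95
Buyer bears: destination terminal 931.59 + brokerage 322.15 + duty 8058.95 = 9312.69
Landed cost = invoice 347386.90 + 9312.69 = 356699.59

Total landed cost: AUD 356699.59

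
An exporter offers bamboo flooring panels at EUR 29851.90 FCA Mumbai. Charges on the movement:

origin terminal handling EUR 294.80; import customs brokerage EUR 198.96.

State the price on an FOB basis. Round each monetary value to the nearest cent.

Not relevant to the conversion: brokerage — on the buyer under both terms; not part of either seller's price.
From FCA to FOB, the seller additionally bears: origin terminal.
FOB price = 29851.90 + 294.80 = 30146.70

FOB price: EUR 30146.70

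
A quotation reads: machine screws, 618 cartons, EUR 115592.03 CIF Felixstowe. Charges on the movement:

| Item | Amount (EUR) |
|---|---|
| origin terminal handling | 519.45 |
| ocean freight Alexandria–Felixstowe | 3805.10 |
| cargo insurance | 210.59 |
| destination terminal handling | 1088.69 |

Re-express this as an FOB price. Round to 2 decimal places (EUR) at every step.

FOB price: EUR 111576.34

Not relevant to the conversion: origin terminal — on the seller under both CIF and FOB; already in the CIF price and stays in the FOB price. destination terminal — on the buyer under both terms; not part of either seller's price.
From CIF to FOB, the seller no longer bears: freight, insurance.
FOB price = 115592.03 − 3805.10 − 210.59 = 111576.34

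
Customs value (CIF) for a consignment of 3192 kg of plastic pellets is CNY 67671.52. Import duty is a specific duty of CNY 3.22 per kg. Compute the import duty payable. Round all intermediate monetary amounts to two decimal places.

Import duty = 3192 × 3.22 = 10278.24

Import duty: CNY 10278.24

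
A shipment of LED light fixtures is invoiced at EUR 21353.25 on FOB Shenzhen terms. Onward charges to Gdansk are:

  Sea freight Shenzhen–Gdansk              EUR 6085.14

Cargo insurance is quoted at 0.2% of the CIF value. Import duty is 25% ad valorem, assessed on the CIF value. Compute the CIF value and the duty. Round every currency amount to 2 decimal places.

Let C be the CIF value. C = FOB price + freight + 0.2% × C
C − 0.2% × C = 21353.25 + 6085.14
0.998 × C = 27438.39
C = 27438.39 / 0.998 = 27493.38
Insurance premium = 0.2% × 27493.38 = 54.99
Import duty = 27493.38 × 25% = 6873.35

CIF value: EUR 27493.38; import duty: EUR 6873.35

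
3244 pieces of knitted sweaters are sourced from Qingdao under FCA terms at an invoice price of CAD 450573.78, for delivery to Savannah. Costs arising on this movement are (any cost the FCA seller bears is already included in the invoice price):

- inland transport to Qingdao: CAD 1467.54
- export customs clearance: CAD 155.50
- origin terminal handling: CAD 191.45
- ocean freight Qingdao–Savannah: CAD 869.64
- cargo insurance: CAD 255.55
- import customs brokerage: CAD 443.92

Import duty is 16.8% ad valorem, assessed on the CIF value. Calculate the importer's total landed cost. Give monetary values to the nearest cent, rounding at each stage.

FCA: the seller delivers export-cleared goods to the carrier; the buyer bears costs from that point.
Already in the invoice (seller's account under FCA): inland to port, export clearance — exclude.
CIF value = FCA price + origin terminal + freight + insurance = 450573.78 + 191.45 + 869.64 + 255.55 = 451890.42
Import duty = 451890.42 × 16.8% = 75917.59
Buyer bears: origin terminal 191.45 + freight 869.64 + insurance 255.55 + brokerage 443.92 + duty 75917.59 = 77678.15
Landed cost = invoice 450573.78 + 77678.15 = 528251.93

Total landed cost: CAD 528251.93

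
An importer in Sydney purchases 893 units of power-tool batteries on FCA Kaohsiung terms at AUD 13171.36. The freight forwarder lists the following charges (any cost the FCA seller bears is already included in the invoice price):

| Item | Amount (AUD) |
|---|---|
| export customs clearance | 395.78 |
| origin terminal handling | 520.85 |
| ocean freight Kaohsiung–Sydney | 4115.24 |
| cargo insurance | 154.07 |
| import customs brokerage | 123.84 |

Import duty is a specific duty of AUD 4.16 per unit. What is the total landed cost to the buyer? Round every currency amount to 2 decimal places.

FCA: the seller delivers export-cleared goods to the carrier; the buyer bears costs from that point.
Already in the invoice (seller's account under FCA): export clearance — exclude.
CIF value = FCA price + origin terminal + freight + insurance = 13171.36 + 520.85 + 4115.24 + 154.07 = 17961.52
Import duty = 893 × 4.16 = 3714.88
Buyer bears: origin terminal 520.85 + freight 4115.24 + insurance 154.07 + brokerage 123.84 + duty 3714.88 = 8628.88
Landed cost = invoice 13171.36 + 8628.88 = 21800.24

Total landed cost: AUD 21800.24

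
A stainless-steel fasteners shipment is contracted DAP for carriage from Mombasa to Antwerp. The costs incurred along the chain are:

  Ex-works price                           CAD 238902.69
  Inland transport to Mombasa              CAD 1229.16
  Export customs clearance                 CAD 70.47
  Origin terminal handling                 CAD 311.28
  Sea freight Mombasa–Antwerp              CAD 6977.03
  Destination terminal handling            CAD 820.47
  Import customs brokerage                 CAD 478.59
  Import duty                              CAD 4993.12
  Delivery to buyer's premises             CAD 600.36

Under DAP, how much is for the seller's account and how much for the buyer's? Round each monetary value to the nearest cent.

DAP: the seller bears all costs to the named destination except import duty and clearance.
Seller's account: goods 238902.69 + inland to port 1229.16 + export clearance 70.47 + origin terminal 311.28 + freight 6977.03 + destination terminal 820.47 + delivery 600.36 = 248911.46
Buyer's account: brokerage 478.59 + duty 4993.12 = 5471.71

Seller: CAD 248911.46; buyer: CAD 5471.71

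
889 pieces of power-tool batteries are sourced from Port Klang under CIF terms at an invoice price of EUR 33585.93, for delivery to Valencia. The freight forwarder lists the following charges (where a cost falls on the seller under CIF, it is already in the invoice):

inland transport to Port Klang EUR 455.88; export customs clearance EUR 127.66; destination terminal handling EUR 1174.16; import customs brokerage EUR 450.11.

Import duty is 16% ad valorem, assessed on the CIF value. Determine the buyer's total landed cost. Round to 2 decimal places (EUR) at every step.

CIF: the seller pays costs through ocean freight and marine insurance to the destination port.
Already in the invoice (seller's account under CIF): inland to port, export clearance — exclude.
The CIF price already equals the CIF value: 33585.93
Import duty = 33585.93 × 16% = 5373.75
Buyer bears: destination terminal 1174.16 + brokerage 450.11 + duty 5373.75 = 6998.02
Landed cost = invoice 33585.93 + 6998.02 = 40583.95

Total landed cost: EUR 40583.95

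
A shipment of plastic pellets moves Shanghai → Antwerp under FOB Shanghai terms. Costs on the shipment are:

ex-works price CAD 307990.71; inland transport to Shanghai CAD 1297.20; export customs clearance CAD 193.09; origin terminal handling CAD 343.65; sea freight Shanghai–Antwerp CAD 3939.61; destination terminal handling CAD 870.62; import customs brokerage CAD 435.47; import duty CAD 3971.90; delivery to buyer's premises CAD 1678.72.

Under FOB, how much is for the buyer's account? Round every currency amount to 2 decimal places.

FOB: the seller bears costs until goods are on board at the origin port; the buyer bears freight, insurance and all costs thereafter.
Seller's account: goods 307990.71 + inland to port 1297.20 + export clearance 193.09 + origin terminal 343.65 = 309824.65
Buyer's account: freight 3939.61 + destination terminal 870.62 + brokerage 435.47 + duty 3971.90 + delivery 1678.72 = 10896.32

Buyer's account: CAD 10896.32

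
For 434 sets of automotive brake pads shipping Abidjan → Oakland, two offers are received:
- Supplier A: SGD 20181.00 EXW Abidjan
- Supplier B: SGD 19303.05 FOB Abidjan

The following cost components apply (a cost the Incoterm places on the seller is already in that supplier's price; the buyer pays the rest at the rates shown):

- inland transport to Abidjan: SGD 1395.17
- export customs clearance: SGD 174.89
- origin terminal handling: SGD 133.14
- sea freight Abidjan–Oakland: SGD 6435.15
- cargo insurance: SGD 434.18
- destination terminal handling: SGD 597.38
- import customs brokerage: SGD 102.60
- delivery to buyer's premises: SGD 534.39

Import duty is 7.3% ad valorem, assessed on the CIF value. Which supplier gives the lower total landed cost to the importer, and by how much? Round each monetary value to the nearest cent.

Supplier B is cheaper by SGD 2769.58

Supplier A (EXW):
CIF value = EXW price + inland to port + export clearance + origin terminal + freight + insurance = 20181.00 + 1395.17 + 174.89 + 133.14 + 6435.15 + 434.18 = 28753.53
Import duty = 28753.53 × 7.3% = 2099.01
Buyer bears (A): 1395.17 + 174.89 + 133.14 + 6435.15 + 434.18 + 597.38 + 102.60 + 534.39 = 9806.90
Landed cost (A) = invoice 20181.00 + 9806.90 + duty 2099.01 = 32086.91
Supplier B (FOB):
CIF value = FOB price + freight + insurance = 19303.05 + 6435.15 + 434.18 = 26172.38
Import duty = 26172.38 × 7.3% = 1910.58
Buyer bears (B): 6435.15 + 434.18 + 597.38 + 102.60 + 534.39 = 8103.70
Landed cost (B) = invoice 19303.05 + 8103.70 + duty 1910.58 = 29317.33
Difference = |32086.91 − 29317.33| = 2769.58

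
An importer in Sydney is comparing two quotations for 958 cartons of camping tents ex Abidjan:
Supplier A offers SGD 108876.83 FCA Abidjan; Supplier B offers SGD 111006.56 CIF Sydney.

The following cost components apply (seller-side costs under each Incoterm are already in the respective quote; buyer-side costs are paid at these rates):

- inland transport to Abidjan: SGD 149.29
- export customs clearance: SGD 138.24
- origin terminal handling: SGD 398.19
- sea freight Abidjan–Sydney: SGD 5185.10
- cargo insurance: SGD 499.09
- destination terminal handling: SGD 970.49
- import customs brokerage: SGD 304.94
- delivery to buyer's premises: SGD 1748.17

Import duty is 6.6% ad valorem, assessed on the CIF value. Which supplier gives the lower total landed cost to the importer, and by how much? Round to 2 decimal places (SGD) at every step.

Supplier B is cheaper by SGD 4213.53

Supplier A (FCA):
CIF value = FCA price + origin terminal + freight + insurance = 108876.83 + 398.19 + 5185.10 + 499.09 = 114959.21
Import duty = 114959.21 × 6.6% = 7587.31
Buyer bears (A): 398.19 + 5185.10 + 499.09 + 970.49 + 304.94 + 1748.17 = 9105.98
Landed cost (A) = invoice 108876.83 + 9105.98 + duty 7587.31 = 125570.12
Supplier B (CIF):
The CIF price already equals the CIF value: 111006.56
Import duty = 111006.56 × 6.6% = 7326.43
Buyer bears (B): 970.49 + 304.94 + 1748.17 = 3023.60
Landed cost (B) = invoice 111006.56 + 3023.60 + duty 7326.43 = 121356.59
Difference = |125570.12 − 121356.59| = 4213.53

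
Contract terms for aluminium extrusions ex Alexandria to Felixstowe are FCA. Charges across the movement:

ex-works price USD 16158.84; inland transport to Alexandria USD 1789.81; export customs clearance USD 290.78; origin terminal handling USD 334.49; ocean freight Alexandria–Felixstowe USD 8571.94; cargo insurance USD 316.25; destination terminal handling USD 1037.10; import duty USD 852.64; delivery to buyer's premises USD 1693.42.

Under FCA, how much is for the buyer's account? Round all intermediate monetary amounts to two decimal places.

FCA: the seller delivers export-cleared goods to the carrier; the buyer bears costs from that point.
Seller's account: goods 16158.84 + inland to port 1789.81 + export clearance 290.78 = 18239.43
Buyer's account: origin terminal 334.49 + freight 8571.94 + insurance 316.25 + destination terminal 1037.10 + duty 852.64 + delivery 1693.42 = 12805.84

Buyer's account: USD 12805.84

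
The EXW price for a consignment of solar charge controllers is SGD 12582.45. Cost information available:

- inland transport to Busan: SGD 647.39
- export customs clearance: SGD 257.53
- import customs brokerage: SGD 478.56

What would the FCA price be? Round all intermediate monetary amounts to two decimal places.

FCA price: SGD 13487.37

Not relevant to the conversion: brokerage — on the buyer under both terms; not part of either seller's price.
From EXW to FCA, the seller additionally bears: inland to port, export clearance.
FCA price = 12582.45 + 647.39 + 257.53 = 13487.37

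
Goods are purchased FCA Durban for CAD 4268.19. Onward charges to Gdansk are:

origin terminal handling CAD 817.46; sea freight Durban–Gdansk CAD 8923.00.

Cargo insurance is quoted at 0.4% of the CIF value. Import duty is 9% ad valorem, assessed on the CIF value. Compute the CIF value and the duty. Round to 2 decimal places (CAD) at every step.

CIF value: CAD 14064.91; import duty: CAD 1265.84

Let C be the CIF value. C = FCA price + pre-shipment costs + freight + 0.4% × C
C − 0.4% × C = 4268.19 + 817.46 + 8923.00
0.996 × C = 14008.65
C = 14008.65 / 0.996 = 14064.91
Insurance premium = 0.4% × 14064.91 = 56.26
Import duty = 14064.91 × 9% = 1265.84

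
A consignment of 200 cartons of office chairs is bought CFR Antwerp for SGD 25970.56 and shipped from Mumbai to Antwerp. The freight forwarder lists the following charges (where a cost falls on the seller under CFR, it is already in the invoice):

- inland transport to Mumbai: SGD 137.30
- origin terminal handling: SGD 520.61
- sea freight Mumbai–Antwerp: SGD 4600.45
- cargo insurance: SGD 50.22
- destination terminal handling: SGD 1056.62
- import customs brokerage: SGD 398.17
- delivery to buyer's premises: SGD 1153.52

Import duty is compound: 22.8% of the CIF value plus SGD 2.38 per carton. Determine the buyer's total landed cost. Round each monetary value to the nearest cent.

Total landed cost: SGD 35037.83

CFR: the seller pays costs through ocean freight to the destination port, but not insurance.
Already in the invoice (seller's account under CFR): inland to port, origin terminal, freight — exclude.
CIF value = CFR price + insurance = 25970.56 + 50.22 = 26020.78
Ad valorem component: 26020.78 × 22.8% = 5932.74
Specific component: 200 × 2.38 = 476.00
Import duty = 5932.74 + 476.00 = 6408.74
Buyer bears: insurance 50.22 + destination terminal 1056.62 + brokerage 398.17 + delivery 1153.52 + duty 6408.74 = 9067.27
Landed cost = invoice 25970.56 + 9067.27 = 35037.83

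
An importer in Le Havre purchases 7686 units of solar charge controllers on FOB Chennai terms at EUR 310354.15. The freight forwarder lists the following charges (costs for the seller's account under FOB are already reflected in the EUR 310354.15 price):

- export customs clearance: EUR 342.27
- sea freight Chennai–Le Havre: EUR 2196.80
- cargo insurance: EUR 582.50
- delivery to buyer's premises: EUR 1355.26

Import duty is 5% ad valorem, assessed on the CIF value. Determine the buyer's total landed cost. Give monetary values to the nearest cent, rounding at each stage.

FOB: the seller bears costs until goods are on board at the origin port; the buyer bears freight, insurance and all costs thereafter.
Already in the invoice (seller's account under FOB): export clearance — exclude.
CIF value = FOB price + freight + insurance = 310354.15 + 2196.80 + 582.50 = 313133.45
Import duty = 313133.45 × 5% = 15656.67
Buyer bears: freight 2196.80 + insurance 582.50 + delivery 1355.26 + duty 15656.67 = 19791.23
Landed cost = invoice 310354.15 + 19791.23 = 330145.38

Total landed cost: EUR 330145.38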